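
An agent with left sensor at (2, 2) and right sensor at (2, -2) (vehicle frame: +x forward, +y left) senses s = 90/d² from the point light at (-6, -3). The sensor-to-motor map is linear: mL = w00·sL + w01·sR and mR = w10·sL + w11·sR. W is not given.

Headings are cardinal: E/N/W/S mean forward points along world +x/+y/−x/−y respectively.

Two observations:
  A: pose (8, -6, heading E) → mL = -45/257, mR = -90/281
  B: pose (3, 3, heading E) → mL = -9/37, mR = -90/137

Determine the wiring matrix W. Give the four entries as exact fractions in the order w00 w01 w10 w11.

obs A: pose=(8,-6,E) → sL=90/257, sR=90/281, mL=-45/257, mR=-90/281
obs B: pose=(3,3,E) → sL=18/37, sR=90/137, mL=-9/37, mR=-90/137
sensor matrix S = [[90/257, 90/281], [18/37, 90/137]]; det S = 27177120/366067973
solve [mL_A; mL_B] = S·[w00; w01] and [mR_A; mR_B] = S·[w10; w11]:
  w00 = -1/2, w01 = 0, w10 = 0, w11 = -1

-1/2 0 0 -1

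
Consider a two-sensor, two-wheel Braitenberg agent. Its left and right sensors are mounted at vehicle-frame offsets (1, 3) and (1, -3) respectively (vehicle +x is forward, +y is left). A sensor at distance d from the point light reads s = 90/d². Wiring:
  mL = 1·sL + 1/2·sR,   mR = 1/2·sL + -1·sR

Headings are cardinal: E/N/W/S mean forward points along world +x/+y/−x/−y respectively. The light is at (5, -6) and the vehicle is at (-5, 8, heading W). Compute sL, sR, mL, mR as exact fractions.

45/121 9/41 4779/9922 -333/9922

left sensor world pos  = (-6, 5); dL² = 242
right sensor world pos = (-6, 11); dR² = 410
sL = 90/242 = 45/121
sR = 90/410 = 9/41
mL = 1·sL + 1/2·sR = 4779/9922
mR = 1/2·sL + -1·sR = -333/9922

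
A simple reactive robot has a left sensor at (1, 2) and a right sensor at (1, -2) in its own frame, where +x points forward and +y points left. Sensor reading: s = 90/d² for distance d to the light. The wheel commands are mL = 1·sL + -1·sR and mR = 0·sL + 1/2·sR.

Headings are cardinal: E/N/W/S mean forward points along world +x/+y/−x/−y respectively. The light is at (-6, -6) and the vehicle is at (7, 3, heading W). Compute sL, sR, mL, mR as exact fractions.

left sensor world pos  = (6, 1); dL² = 193
right sensor world pos = (6, 5); dR² = 265
sL = 90/193 = 90/193
sR = 90/265 = 18/53
mL = 1·sL + -1·sR = 1296/10229
mR = 0·sL + 1/2·sR = 9/53

90/193 18/53 1296/10229 9/53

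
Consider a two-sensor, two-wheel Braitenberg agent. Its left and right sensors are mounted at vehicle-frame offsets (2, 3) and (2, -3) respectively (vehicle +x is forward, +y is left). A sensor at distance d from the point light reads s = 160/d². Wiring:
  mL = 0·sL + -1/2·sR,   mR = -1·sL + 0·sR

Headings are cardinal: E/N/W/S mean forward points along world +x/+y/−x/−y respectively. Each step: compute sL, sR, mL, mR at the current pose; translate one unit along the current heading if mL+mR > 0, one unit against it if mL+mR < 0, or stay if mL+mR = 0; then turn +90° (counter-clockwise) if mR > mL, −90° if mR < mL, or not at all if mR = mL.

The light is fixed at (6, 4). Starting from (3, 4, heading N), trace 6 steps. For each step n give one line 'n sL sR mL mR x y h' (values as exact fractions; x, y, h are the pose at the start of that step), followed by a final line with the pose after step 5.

n=0: pose=(3,4,N); sL=4, sR=40; mL=-20, mR=-4; mL+mR=-24 → advance -1; mR−mL=16 → turn +1·90°
n=1: pose=(3,3,W); sL=160/41, sR=160/29; mL=-80/29, mR=-160/41; mL+mR=-7920/1189 → advance -1; mR−mL=-1360/1189 → turn -1·90°
n=2: pose=(4,3,N); sL=80/13, sR=80; mL=-40, mR=-80/13; mL+mR=-600/13 → advance -1; mR−mL=440/13 → turn +1·90°
n=3: pose=(4,2,W); sL=160/41, sR=160/17; mL=-80/17, mR=-160/41; mL+mR=-6000/697 → advance -1; mR−mL=560/697 → turn +1·90°
n=4: pose=(5,2,S); sL=8, sR=5; mL=-5/2, mR=-8; mL+mR=-21/2 → advance -1; mR−mL=-11/2 → turn -1·90°
n=5: pose=(5,3,W); sL=32/5, sR=160/13; mL=-80/13, mR=-32/5; mL+mR=-816/65 → advance -1; mR−mL=-16/65 → turn -1·90°

0 4 40 -20 -4 3 4 N
1 160/41 160/29 -80/29 -160/41 3 3 W
2 80/13 80 -40 -80/13 4 3 N
3 160/41 160/17 -80/17 -160/41 4 2 W
4 8 5 -5/2 -8 5 2 S
5 32/5 160/13 -80/13 -32/5 5 3 W
final 6 3 N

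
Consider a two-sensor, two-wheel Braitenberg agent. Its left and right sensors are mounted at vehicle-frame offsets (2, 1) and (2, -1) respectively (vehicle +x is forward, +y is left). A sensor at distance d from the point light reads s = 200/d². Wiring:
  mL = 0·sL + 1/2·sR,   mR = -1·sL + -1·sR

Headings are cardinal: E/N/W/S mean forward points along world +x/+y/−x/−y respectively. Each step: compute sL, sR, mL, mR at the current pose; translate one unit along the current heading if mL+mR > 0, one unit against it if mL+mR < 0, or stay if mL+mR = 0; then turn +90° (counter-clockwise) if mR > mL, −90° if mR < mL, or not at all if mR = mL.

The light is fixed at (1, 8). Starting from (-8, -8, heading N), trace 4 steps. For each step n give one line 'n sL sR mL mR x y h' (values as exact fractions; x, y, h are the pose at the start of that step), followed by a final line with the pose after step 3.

n=0: pose=(-8,-8,N); sL=25/37, sR=10/13; mL=5/13, mR=-695/481; mL+mR=-510/481 → advance -1; mR−mL=-880/481 → turn -1·90°
n=1: pose=(-8,-9,E); sL=40/61, sR=200/373; mL=100/373, mR=-27120/22753; mL+mR=-21020/22753 → advance -1; mR−mL=-33220/22753 → turn -1·90°
n=2: pose=(-9,-9,S); sL=100/221, sR=100/241; mL=50/241, mR=-46200/53261; mL+mR=-35150/53261 → advance -1; mR−mL=-57250/53261 → turn -1·90°
n=3: pose=(-9,-8,W); sL=200/433, sR=200/369; mL=100/369, mR=-160400/159777; mL+mR=-117100/159777 → advance -1; mR−mL=-67900/53259 → turn -1·90°

0 25/37 10/13 5/13 -695/481 -8 -8 N
1 40/61 200/373 100/373 -27120/22753 -8 -9 E
2 100/221 100/241 50/241 -46200/53261 -9 -9 S
3 200/433 200/369 100/369 -160400/159777 -9 -8 W
final -8 -8 N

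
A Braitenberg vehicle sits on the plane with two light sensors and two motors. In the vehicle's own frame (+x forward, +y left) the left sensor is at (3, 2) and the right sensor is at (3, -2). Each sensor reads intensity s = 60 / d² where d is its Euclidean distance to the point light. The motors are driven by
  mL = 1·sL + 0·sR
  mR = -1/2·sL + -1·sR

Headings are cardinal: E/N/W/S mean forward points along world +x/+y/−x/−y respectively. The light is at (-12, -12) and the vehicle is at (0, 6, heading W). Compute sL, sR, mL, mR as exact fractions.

60/337 60/481 60/337 -34650/162097

left sensor world pos  = (-3, 4); dL² = 337
right sensor world pos = (-3, 8); dR² = 481
sL = 60/337 = 60/337
sR = 60/481 = 60/481
mL = 1·sL + 0·sR = 60/337
mR = -1/2·sL + -1·sR = -34650/162097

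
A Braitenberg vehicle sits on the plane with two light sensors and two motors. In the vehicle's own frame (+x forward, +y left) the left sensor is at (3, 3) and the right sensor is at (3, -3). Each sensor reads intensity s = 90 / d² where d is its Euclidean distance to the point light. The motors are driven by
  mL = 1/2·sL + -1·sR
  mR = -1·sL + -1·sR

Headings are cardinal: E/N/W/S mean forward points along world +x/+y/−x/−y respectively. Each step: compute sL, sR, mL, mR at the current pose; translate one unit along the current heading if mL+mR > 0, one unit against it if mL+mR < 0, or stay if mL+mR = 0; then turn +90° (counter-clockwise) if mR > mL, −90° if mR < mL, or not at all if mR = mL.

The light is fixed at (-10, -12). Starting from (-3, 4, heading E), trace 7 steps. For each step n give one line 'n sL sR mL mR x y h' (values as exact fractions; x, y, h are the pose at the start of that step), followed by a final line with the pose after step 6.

0 90/461 90/269 -29385/124009 -65700/124009 -3 4 E
1 9/25 45/89 -1449/4450 -1926/2225 -4 4 S
2 18/41 90/409 -9/16769 -11052/16769 -4 5 W
3 45/208 9/50 -747/10400 -2061/5200 -3 5 N
4 90/461 90/269 -29385/124009 -65700/124009 -3 4 E
5 9/25 45/89 -1449/4450 -1926/2225 -4 4 S
6 18/41 90/409 -9/16769 -11052/16769 -4 5 W
final -3 5 N

n=0: pose=(-3,4,E); sL=90/461, sR=90/269; mL=-29385/124009, mR=-65700/124009; mL+mR=-95085/124009 → advance -1; mR−mL=-135/461 → turn -1·90°
n=1: pose=(-4,4,S); sL=9/25, sR=45/89; mL=-1449/4450, mR=-1926/2225; mL+mR=-5301/4450 → advance -1; mR−mL=-27/50 → turn -1·90°
n=2: pose=(-4,5,W); sL=18/41, sR=90/409; mL=-9/16769, mR=-11052/16769; mL+mR=-11061/16769 → advance -1; mR−mL=-27/41 → turn -1·90°
n=3: pose=(-3,5,N); sL=45/208, sR=9/50; mL=-747/10400, mR=-2061/5200; mL+mR=-4869/10400 → advance -1; mR−mL=-135/416 → turn -1·90°
n=4: pose=(-3,4,E); sL=90/461, sR=90/269; mL=-29385/124009, mR=-65700/124009; mL+mR=-95085/124009 → advance -1; mR−mL=-135/461 → turn -1·90°
n=5: pose=(-4,4,S); sL=9/25, sR=45/89; mL=-1449/4450, mR=-1926/2225; mL+mR=-5301/4450 → advance -1; mR−mL=-27/50 → turn -1·90°
n=6: pose=(-4,5,W); sL=18/41, sR=90/409; mL=-9/16769, mR=-11052/16769; mL+mR=-11061/16769 → advance -1; mR−mL=-27/41 → turn -1·90°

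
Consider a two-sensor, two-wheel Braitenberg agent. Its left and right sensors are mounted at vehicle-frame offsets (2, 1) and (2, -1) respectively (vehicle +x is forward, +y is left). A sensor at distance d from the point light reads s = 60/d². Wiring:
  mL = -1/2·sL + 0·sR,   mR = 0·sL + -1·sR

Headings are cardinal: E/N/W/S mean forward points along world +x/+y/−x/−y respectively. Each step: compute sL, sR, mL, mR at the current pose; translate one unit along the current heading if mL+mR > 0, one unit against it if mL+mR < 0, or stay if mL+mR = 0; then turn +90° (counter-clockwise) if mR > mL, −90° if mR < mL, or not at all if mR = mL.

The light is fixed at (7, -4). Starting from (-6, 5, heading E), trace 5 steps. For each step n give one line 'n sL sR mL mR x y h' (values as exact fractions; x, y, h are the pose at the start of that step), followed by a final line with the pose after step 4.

0 60/221 12/37 -30/221 -12/37 -6 5 E
1 30/109 30/137 -15/109 -30/137 -7 5 S
2 60/337 60/377 -30/337 -60/377 -7 6 W
3 3/17 5/24 -3/34 -5/24 -6 6 N
4 60/221 12/37 -30/221 -12/37 -6 5 E
final -7 5 S

n=0: pose=(-6,5,E); sL=60/221, sR=12/37; mL=-30/221, mR=-12/37; mL+mR=-3762/8177 → advance -1; mR−mL=-1542/8177 → turn -1·90°
n=1: pose=(-7,5,S); sL=30/109, sR=30/137; mL=-15/109, mR=-30/137; mL+mR=-5325/14933 → advance -1; mR−mL=-1215/14933 → turn -1·90°
n=2: pose=(-7,6,W); sL=60/337, sR=60/377; mL=-30/337, mR=-60/377; mL+mR=-31530/127049 → advance -1; mR−mL=-8910/127049 → turn -1·90°
n=3: pose=(-6,6,N); sL=3/17, sR=5/24; mL=-3/34, mR=-5/24; mL+mR=-121/408 → advance -1; mR−mL=-49/408 → turn -1·90°
n=4: pose=(-6,5,E); sL=60/221, sR=12/37; mL=-30/221, mR=-12/37; mL+mR=-3762/8177 → advance -1; mR−mL=-1542/8177 → turn -1·90°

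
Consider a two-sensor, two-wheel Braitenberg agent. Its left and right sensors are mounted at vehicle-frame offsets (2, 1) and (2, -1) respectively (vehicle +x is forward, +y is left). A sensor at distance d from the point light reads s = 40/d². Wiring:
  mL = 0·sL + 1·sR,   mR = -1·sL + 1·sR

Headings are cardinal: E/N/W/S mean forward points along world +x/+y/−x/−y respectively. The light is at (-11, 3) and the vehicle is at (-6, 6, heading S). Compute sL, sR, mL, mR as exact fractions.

left sensor world pos  = (-5, 4); dL² = 37
right sensor world pos = (-7, 4); dR² = 17
sL = 40/37 = 40/37
sR = 40/17 = 40/17
mL = 0·sL + 1·sR = 40/17
mR = -1·sL + 1·sR = 800/629

40/37 40/17 40/17 800/629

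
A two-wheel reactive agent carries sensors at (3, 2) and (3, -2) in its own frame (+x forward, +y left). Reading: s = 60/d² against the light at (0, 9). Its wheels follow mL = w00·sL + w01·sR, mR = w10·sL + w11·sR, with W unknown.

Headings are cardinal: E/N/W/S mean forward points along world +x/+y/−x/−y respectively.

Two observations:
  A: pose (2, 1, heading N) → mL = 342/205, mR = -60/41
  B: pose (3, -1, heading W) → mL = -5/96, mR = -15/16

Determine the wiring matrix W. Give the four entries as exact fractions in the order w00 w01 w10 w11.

obs A: pose=(2,1,N) → sL=12/5, sR=60/41, mL=342/205, mR=-60/41
obs B: pose=(3,-1,W) → sL=5/12, sR=15/16, mL=-5/96, mR=-15/16
sensor matrix S = [[12/5, 60/41], [5/12, 15/16]]; det S = 269/164
solve [mL_A; mL_B] = S·[w00; w01] and [mR_A; mR_B] = S·[w10; w11]:
  w00 = 1, w01 = -1/2, w10 = 0, w11 = -1

1 -1/2 0 -1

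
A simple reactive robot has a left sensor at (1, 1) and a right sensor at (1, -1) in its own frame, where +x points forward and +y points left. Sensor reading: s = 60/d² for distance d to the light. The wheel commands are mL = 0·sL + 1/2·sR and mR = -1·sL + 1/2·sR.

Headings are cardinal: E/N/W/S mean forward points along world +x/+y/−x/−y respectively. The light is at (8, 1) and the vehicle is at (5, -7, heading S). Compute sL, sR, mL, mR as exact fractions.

12/17 60/97 30/97 -654/1649

left sensor world pos  = (6, -8); dL² = 85
right sensor world pos = (4, -8); dR² = 97
sL = 60/85 = 12/17
sR = 60/97 = 60/97
mL = 0·sL + 1/2·sR = 30/97
mR = -1·sL + 1/2·sR = -654/1649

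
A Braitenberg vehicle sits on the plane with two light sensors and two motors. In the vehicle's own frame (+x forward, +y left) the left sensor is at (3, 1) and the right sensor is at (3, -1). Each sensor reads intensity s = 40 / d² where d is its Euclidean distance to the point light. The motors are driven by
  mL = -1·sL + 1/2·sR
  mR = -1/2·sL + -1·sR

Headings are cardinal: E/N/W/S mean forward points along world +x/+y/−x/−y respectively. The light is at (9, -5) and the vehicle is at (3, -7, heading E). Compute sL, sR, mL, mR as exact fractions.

left sensor world pos  = (6, -6); dL² = 10
right sensor world pos = (6, -8); dR² = 18
sL = 40/10 = 4
sR = 40/18 = 20/9
mL = -1·sL + 1/2·sR = -26/9
mR = -1/2·sL + -1·sR = -38/9

4 20/9 -26/9 -38/9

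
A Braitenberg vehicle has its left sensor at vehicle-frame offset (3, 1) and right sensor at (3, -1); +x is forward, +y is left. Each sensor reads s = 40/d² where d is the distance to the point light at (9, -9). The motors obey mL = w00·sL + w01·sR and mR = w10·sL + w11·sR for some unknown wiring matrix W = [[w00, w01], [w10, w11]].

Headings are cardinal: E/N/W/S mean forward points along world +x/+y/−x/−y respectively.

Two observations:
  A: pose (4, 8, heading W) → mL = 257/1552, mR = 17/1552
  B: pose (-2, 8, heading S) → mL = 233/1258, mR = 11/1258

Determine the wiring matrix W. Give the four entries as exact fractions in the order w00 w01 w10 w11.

1/2 1 1/2 -1/2

obs A: pose=(4,8,W) → sL=1/8, sR=10/97, mL=257/1552, mR=17/1552
obs B: pose=(-2,8,S) → sL=5/37, sR=2/17, mL=233/1258, mR=11/1258
sensor matrix S = [[1/8, 10/97], [5/37, 2/17]]; det S = 189/244052
solve [mL_A; mL_B] = S·[w00; w01] and [mR_A; mR_B] = S·[w10; w11]:
  w00 = 1/2, w01 = 1, w10 = 1/2, w11 = -1/2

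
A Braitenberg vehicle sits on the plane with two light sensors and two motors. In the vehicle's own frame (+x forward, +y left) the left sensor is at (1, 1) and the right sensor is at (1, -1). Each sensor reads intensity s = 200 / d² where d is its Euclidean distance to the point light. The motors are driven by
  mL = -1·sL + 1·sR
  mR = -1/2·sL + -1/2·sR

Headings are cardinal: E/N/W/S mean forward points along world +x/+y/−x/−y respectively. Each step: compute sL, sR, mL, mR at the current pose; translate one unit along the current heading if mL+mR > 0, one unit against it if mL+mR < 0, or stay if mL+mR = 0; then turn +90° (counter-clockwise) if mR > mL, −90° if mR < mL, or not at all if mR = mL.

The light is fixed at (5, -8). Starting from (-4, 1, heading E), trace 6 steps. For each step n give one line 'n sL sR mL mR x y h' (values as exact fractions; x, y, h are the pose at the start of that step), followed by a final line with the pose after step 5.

0 50/41 25/16 225/656 -1825/1312 -4 1 E
1 40/29 40/37 -320/1073 -1320/1073 -5 1 S
2 100/101 100/121 -2000/12221 -11100/12221 -5 2 W
3 200/221 40/37 1440/8177 -8120/8177 -4 2 N
4 50/41 25/16 225/656 -1825/1312 -4 1 E
5 40/29 40/37 -320/1073 -1320/1073 -5 1 S
final -5 2 W

n=0: pose=(-4,1,E); sL=50/41, sR=25/16; mL=225/656, mR=-1825/1312; mL+mR=-1375/1312 → advance -1; mR−mL=-2275/1312 → turn -1·90°
n=1: pose=(-5,1,S); sL=40/29, sR=40/37; mL=-320/1073, mR=-1320/1073; mL+mR=-1640/1073 → advance -1; mR−mL=-1000/1073 → turn -1·90°
n=2: pose=(-5,2,W); sL=100/101, sR=100/121; mL=-2000/12221, mR=-11100/12221; mL+mR=-13100/12221 → advance -1; mR−mL=-9100/12221 → turn -1·90°
n=3: pose=(-4,2,N); sL=200/221, sR=40/37; mL=1440/8177, mR=-8120/8177; mL+mR=-6680/8177 → advance -1; mR−mL=-9560/8177 → turn -1·90°
n=4: pose=(-4,1,E); sL=50/41, sR=25/16; mL=225/656, mR=-1825/1312; mL+mR=-1375/1312 → advance -1; mR−mL=-2275/1312 → turn -1·90°
n=5: pose=(-5,1,S); sL=40/29, sR=40/37; mL=-320/1073, mR=-1320/1073; mL+mR=-1640/1073 → advance -1; mR−mL=-1000/1073 → turn -1·90°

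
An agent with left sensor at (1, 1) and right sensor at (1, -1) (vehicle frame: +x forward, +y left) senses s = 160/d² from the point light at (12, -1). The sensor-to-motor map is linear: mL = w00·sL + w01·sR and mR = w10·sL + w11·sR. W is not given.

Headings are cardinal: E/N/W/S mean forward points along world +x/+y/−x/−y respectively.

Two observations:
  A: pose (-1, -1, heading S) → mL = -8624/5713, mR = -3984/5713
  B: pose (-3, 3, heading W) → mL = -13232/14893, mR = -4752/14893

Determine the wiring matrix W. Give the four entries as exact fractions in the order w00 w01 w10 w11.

-1 -1/2 -1 1/2

obs A: pose=(-1,-1,S) → sL=32/29, sR=160/197, mL=-8624/5713, mR=-3984/5713
obs B: pose=(-3,3,W) → sL=32/53, sR=160/281, mL=-13232/14893, mR=-4752/14893
sensor matrix S = [[32/29, 160/197], [32/53, 160/281]]; det S = 11735040/85083709
solve [mL_A; mL_B] = S·[w00; w01] and [mR_A; mR_B] = S·[w10; w11]:
  w00 = -1, w01 = -1/2, w10 = -1, w11 = 1/2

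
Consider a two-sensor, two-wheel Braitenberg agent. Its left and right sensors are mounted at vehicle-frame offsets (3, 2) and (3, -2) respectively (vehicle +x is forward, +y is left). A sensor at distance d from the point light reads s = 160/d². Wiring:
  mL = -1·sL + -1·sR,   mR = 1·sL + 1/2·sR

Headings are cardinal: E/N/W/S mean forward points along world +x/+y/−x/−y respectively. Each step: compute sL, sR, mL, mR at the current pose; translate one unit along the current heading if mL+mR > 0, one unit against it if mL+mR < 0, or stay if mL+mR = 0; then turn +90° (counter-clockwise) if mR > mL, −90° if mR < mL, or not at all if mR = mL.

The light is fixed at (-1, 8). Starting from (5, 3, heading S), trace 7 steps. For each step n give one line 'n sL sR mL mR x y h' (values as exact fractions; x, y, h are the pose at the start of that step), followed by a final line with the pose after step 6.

0 5/4 2 -13/4 9/4 5 3 S
1 32/17 160/117 -6464/1989 5104/1989 5 4 E
2 16 16/5 -96/5 88/5 4 4 N
3 160/53 160/13 -10560/689 6320/689 4 3 W
4 5/4 2 -13/4 9/4 5 3 S
5 32/17 160/117 -6464/1989 5104/1989 5 4 E
6 16 16/5 -96/5 88/5 4 4 N
final 4 3 W

n=0: pose=(5,3,S); sL=5/4, sR=2; mL=-13/4, mR=9/4; mL+mR=-1 → advance -1; mR−mL=11/2 → turn +1·90°
n=1: pose=(5,4,E); sL=32/17, sR=160/117; mL=-6464/1989, mR=5104/1989; mL+mR=-80/117 → advance -1; mR−mL=3856/663 → turn +1·90°
n=2: pose=(4,4,N); sL=16, sR=16/5; mL=-96/5, mR=88/5; mL+mR=-8/5 → advance -1; mR−mL=184/5 → turn +1·90°
n=3: pose=(4,3,W); sL=160/53, sR=160/13; mL=-10560/689, mR=6320/689; mL+mR=-80/13 → advance -1; mR−mL=16880/689 → turn +1·90°
n=4: pose=(5,3,S); sL=5/4, sR=2; mL=-13/4, mR=9/4; mL+mR=-1 → advance -1; mR−mL=11/2 → turn +1·90°
n=5: pose=(5,4,E); sL=32/17, sR=160/117; mL=-6464/1989, mR=5104/1989; mL+mR=-80/117 → advance -1; mR−mL=3856/663 → turn +1·90°
n=6: pose=(4,4,N); sL=16, sR=16/5; mL=-96/5, mR=88/5; mL+mR=-8/5 → advance -1; mR−mL=184/5 → turn +1·90°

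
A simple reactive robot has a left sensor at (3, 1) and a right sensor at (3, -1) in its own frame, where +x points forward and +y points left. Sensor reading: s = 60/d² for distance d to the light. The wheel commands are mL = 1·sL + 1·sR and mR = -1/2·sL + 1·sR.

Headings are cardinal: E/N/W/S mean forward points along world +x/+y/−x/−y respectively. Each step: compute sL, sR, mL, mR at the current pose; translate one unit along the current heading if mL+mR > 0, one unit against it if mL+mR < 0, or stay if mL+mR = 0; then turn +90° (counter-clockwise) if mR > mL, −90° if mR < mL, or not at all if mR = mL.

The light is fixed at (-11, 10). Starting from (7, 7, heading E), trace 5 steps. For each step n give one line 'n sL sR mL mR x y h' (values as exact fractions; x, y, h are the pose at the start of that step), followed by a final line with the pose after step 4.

n=0: pose=(7,7,E); sL=12/89, sR=60/457; mL=10824/40673, mR=2598/40673; mL+mR=13422/40673 → advance +1; mR−mL=-18/89 → turn -1·90°
n=1: pose=(8,7,S); sL=15/109, sR=1/6; mL=199/654, mR=32/327; mL+mR=263/654 → advance +1; mR−mL=-45/218 → turn -1·90°
n=2: pose=(8,6,W); sL=60/281, sR=12/53; mL=6552/14893, mR=1782/14893; mL+mR=8334/14893 → advance +1; mR−mL=-90/281 → turn -1·90°
n=3: pose=(7,6,N); sL=6/29, sR=30/181; mL=1956/5249, mR=327/5249; mL+mR=2283/5249 → advance +1; mR−mL=-9/29 → turn -1·90°
n=4: pose=(7,7,E); sL=12/89, sR=60/457; mL=10824/40673, mR=2598/40673; mL+mR=13422/40673 → advance +1; mR−mL=-18/89 → turn -1·90°

0 12/89 60/457 10824/40673 2598/40673 7 7 E
1 15/109 1/6 199/654 32/327 8 7 S
2 60/281 12/53 6552/14893 1782/14893 8 6 W
3 6/29 30/181 1956/5249 327/5249 7 6 N
4 12/89 60/457 10824/40673 2598/40673 7 7 E
final 8 7 S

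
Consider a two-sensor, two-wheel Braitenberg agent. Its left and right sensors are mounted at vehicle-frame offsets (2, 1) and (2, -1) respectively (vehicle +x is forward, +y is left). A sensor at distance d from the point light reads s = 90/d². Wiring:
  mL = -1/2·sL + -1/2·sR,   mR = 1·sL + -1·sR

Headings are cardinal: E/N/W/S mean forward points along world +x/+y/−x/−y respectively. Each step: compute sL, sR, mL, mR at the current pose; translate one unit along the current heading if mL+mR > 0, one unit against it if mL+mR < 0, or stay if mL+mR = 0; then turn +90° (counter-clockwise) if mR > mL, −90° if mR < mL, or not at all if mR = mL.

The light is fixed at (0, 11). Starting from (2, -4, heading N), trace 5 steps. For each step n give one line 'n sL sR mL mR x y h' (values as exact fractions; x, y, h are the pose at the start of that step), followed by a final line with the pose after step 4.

n=0: pose=(2,-4,N); sL=9/17, sR=45/89; mL=-783/1513, mR=36/1513; mL+mR=-747/1513 → advance -1; mR−mL=819/1513 → turn +1·90°
n=1: pose=(2,-5,W); sL=90/289, sR=2/5; mL=-514/1445, mR=-128/1445; mL+mR=-642/1445 → advance -1; mR−mL=386/1445 → turn +1·90°
n=2: pose=(3,-5,S); sL=9/34, sR=45/164; mL=-1503/5576, mR=-27/2788; mL+mR=-1557/5576 → advance -1; mR−mL=1449/5576 → turn +1·90°
n=3: pose=(3,-4,E); sL=90/221, sR=90/281; mL=-22590/62101, mR=5400/62101; mL+mR=-17190/62101 → advance -1; mR−mL=27990/62101 → turn +1·90°
n=4: pose=(2,-4,N); sL=9/17, sR=45/89; mL=-783/1513, mR=36/1513; mL+mR=-747/1513 → advance -1; mR−mL=819/1513 → turn +1·90°

0 9/17 45/89 -783/1513 36/1513 2 -4 N
1 90/289 2/5 -514/1445 -128/1445 2 -5 W
2 9/34 45/164 -1503/5576 -27/2788 3 -5 S
3 90/221 90/281 -22590/62101 5400/62101 3 -4 E
4 9/17 45/89 -783/1513 36/1513 2 -4 N
final 2 -5 W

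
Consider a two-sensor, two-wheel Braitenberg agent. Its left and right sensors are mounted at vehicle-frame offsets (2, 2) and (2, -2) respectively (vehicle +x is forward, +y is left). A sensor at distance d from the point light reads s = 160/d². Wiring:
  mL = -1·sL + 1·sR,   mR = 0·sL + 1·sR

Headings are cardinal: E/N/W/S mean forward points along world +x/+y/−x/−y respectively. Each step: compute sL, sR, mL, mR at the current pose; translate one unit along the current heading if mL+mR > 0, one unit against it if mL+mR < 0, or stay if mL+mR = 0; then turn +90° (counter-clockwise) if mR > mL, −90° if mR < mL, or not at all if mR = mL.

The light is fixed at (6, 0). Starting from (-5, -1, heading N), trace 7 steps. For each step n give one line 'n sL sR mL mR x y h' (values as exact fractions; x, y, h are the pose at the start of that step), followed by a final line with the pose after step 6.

n=0: pose=(-5,-1,N); sL=16/17, sR=80/41; mL=704/697, mR=80/41; mL+mR=2064/697 → advance +1; mR−mL=16/17 → turn +1·90°
n=1: pose=(-5,0,W); sL=160/173, sR=160/173; mL=0, mR=160/173; mL+mR=160/173 → advance +1; mR−mL=160/173 → turn +1·90°
n=2: pose=(-6,0,S); sL=20/13, sR=4/5; mL=-48/65, mR=4/5; mL+mR=4/65 → advance +1; mR−mL=20/13 → turn +1·90°
n=3: pose=(-6,-1,E); sL=160/101, sR=160/109; mL=-1280/11009, mR=160/109; mL+mR=14880/11009 → advance +1; mR−mL=160/101 → turn +1·90°
n=4: pose=(-5,-1,N); sL=16/17, sR=80/41; mL=704/697, mR=80/41; mL+mR=2064/697 → advance +1; mR−mL=16/17 → turn +1·90°
n=5: pose=(-5,0,W); sL=160/173, sR=160/173; mL=0, mR=160/173; mL+mR=160/173 → advance +1; mR−mL=160/173 → turn +1·90°
n=6: pose=(-6,0,S); sL=20/13, sR=4/5; mL=-48/65, mR=4/5; mL+mR=4/65 → advance +1; mR−mL=20/13 → turn +1·90°

0 16/17 80/41 704/697 80/41 -5 -1 N
1 160/173 160/173 0 160/173 -5 0 W
2 20/13 4/5 -48/65 4/5 -6 0 S
3 160/101 160/109 -1280/11009 160/109 -6 -1 E
4 16/17 80/41 704/697 80/41 -5 -1 N
5 160/173 160/173 0 160/173 -5 0 W
6 20/13 4/5 -48/65 4/5 -6 0 S
final -6 -1 E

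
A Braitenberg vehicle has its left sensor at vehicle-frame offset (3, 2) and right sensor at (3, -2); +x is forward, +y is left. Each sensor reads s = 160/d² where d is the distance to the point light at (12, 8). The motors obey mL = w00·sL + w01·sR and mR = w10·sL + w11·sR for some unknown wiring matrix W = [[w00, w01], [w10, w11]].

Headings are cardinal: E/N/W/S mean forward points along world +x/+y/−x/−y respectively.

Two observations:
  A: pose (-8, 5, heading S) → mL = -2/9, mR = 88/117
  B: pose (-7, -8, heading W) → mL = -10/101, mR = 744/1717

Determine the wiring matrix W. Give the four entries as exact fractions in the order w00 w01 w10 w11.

obs A: pose=(-8,5,S) → sL=4/9, sR=4/13, mL=-2/9, mR=88/117
obs B: pose=(-7,-8,W) → sL=20/101, sR=4/17, mL=-10/101, mR=744/1717
sensor matrix S = [[4/9, 4/13], [20/101, 4/17]]; det S = 8768/200889
solve [mL_A; mL_B] = S·[w00; w01] and [mR_A; mR_B] = S·[w10; w11]:
  w00 = -1/2, w01 = 0, w10 = 1, w11 = 1

-1/2 0 1 1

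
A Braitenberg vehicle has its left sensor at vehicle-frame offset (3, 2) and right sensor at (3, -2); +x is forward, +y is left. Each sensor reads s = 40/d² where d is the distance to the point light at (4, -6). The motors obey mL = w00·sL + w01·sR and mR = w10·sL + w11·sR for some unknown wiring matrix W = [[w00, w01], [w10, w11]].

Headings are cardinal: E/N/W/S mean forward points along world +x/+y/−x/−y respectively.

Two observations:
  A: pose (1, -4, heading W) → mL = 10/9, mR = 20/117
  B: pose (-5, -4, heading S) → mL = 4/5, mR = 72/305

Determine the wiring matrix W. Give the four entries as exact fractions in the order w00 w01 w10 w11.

obs A: pose=(1,-4,W) → sL=10/9, sR=10/13, mL=10/9, mR=20/117
obs B: pose=(-5,-4,S) → sL=4/5, sR=20/61, mL=4/5, mR=72/305
sensor matrix S = [[10/9, 10/13], [4/5, 20/61]]; det S = -1792/7137
solve [mL_A; mL_B] = S·[w00; w01] and [mR_A; mR_B] = S·[w10; w11]:
  w00 = 1, w01 = 0, w10 = 1/2, w11 = -1/2

1 0 1/2 -1/2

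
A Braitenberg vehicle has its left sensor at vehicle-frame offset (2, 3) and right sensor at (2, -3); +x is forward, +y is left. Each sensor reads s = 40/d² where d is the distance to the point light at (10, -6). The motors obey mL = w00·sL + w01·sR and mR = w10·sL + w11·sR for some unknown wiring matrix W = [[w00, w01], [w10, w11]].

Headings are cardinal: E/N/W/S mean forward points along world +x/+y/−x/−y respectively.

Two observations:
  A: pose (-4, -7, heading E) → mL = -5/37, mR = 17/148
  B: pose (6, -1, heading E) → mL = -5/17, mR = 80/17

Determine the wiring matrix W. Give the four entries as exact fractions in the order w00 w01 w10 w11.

obs A: pose=(-4,-7,E) → sL=10/37, sR=1/4, mL=-5/37, mR=17/148
obs B: pose=(6,-1,E) → sL=10/17, sR=5, mL=-5/17, mR=80/17
sensor matrix S = [[10/37, 1/4], [10/17, 5]]; det S = 1515/1258
solve [mL_A; mL_B] = S·[w00; w01] and [mR_A; mR_B] = S·[w10; w11]:
  w00 = -1/2, w01 = 0, w10 = -1/2, w11 = 1

-1/2 0 -1/2 1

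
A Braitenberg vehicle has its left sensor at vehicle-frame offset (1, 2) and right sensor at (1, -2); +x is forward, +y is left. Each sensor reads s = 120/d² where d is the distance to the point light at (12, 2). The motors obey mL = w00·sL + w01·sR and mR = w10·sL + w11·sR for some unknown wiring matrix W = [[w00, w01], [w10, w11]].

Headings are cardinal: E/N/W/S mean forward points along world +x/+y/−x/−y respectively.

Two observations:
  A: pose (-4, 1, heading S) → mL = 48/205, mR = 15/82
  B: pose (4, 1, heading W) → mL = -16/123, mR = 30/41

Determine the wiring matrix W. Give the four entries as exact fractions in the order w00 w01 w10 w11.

obs A: pose=(-4,1,S) → sL=3/5, sR=15/41, mL=48/205, mR=15/82
obs B: pose=(4,1,W) → sL=4/3, sR=60/41, mL=-16/123, mR=30/41
sensor matrix S = [[3/5, 15/41], [4/3, 60/41]]; det S = 16/41
solve [mL_A; mL_B] = S·[w00; w01] and [mR_A; mR_B] = S·[w10; w11]:
  w00 = 1, w01 = -1, w10 = 0, w11 = 1/2

1 -1 0 1/2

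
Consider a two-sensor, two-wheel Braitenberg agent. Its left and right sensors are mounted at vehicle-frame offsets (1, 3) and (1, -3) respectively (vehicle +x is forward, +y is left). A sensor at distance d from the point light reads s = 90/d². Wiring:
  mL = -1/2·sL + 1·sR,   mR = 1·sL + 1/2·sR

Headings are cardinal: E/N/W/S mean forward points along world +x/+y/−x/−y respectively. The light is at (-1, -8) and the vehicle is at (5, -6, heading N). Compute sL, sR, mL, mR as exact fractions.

left sensor world pos  = (2, -5); dL² = 18
right sensor world pos = (8, -5); dR² = 90
sL = 90/18 = 5
sR = 90/90 = 1
mL = -1/2·sL + 1·sR = -3/2
mR = 1·sL + 1/2·sR = 11/2

5 1 -3/2 11/2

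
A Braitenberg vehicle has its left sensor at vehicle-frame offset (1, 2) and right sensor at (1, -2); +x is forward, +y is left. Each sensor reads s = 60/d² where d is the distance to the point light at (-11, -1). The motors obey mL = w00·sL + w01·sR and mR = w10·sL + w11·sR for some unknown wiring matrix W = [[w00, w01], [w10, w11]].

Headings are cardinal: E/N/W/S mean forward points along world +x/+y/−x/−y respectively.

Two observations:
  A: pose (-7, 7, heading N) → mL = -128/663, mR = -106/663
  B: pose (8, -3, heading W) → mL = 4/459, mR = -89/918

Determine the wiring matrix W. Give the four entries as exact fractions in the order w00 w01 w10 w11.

-1 1 1/2 -1

obs A: pose=(-7,7,N) → sL=12/17, sR=20/39, mL=-128/663, mR=-106/663
obs B: pose=(8,-3,W) → sL=3/17, sR=5/27, mL=4/459, mR=-89/918
sensor matrix S = [[12/17, 20/39], [3/17, 5/27]]; det S = 80/1989
solve [mL_A; mL_B] = S·[w00; w01] and [mR_A; mR_B] = S·[w10; w11]:
  w00 = -1, w01 = 1, w10 = 1/2, w11 = -1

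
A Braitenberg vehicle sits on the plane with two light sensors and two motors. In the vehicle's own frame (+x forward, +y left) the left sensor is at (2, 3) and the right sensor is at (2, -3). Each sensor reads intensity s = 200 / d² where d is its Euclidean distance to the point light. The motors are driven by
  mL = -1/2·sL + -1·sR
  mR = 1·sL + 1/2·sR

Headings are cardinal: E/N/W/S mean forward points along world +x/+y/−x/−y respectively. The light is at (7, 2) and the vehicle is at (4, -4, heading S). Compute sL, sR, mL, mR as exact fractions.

left sensor world pos  = (7, -6); dL² = 64
right sensor world pos = (1, -6); dR² = 100
sL = 200/64 = 25/8
sR = 200/100 = 2
mL = -1/2·sL + -1·sR = -57/16
mR = 1·sL + 1/2·sR = 33/8

25/8 2 -57/16 33/8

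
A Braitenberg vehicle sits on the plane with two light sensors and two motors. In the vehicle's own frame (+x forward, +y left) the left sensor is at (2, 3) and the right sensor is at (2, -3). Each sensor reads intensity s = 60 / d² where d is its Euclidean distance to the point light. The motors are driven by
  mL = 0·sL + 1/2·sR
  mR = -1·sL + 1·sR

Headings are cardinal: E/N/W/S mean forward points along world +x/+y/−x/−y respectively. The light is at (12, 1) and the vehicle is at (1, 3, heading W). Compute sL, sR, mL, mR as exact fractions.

6/17 30/97 15/97 -72/1649

left sensor world pos  = (-1, 0); dL² = 170
right sensor world pos = (-1, 6); dR² = 194
sL = 60/170 = 6/17
sR = 60/194 = 30/97
mL = 0·sL + 1/2·sR = 15/97
mR = -1·sL + 1·sR = -72/1649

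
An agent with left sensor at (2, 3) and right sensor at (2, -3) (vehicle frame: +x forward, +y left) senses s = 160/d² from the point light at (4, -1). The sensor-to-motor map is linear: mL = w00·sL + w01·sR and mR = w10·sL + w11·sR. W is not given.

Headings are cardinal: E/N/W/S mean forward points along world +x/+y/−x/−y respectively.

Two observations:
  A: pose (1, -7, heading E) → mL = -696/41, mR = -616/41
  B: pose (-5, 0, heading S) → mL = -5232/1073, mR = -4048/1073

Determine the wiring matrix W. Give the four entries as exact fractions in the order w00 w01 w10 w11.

obs A: pose=(1,-7,E) → sL=16, sR=80/41, mL=-696/41, mR=-616/41
obs B: pose=(-5,0,S) → sL=160/37, sR=32/29, mL=-5232/1073, mR=-4048/1073
sensor matrix S = [[16, 80/41], [160/37, 32/29]]; det S = 405504/43993
solve [mL_A; mL_B] = S·[w00; w01] and [mR_A; mR_B] = S·[w10; w11]:
  w00 = -1, w01 = -1/2, w10 = -1, w11 = 1/2

-1 -1/2 -1 1/2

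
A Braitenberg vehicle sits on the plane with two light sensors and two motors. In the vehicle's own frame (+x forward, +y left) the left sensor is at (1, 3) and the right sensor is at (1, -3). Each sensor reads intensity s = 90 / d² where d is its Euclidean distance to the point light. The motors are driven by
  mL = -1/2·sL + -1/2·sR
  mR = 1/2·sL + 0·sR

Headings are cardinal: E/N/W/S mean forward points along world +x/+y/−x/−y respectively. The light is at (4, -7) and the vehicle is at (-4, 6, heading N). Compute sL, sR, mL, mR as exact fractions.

left sensor world pos  = (-7, 7); dL² = 317
right sensor world pos = (-1, 7); dR² = 221
sL = 90/317 = 90/317
sR = 90/221 = 90/221
mL = -1/2·sL + -1/2·sR = -24210/70057
mR = 1/2·sL + 0·sR = 45/317

90/317 90/221 -24210/70057 45/317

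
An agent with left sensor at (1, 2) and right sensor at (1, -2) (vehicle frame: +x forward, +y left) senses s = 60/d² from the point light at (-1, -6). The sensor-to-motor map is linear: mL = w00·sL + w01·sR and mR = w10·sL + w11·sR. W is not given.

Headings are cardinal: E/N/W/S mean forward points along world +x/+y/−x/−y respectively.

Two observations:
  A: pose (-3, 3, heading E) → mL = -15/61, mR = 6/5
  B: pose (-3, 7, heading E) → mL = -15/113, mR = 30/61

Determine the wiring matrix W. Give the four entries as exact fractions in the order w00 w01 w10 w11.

-1/2 0 0 1

obs A: pose=(-3,3,E) → sL=30/61, sR=6/5, mL=-15/61, mR=6/5
obs B: pose=(-3,7,E) → sL=30/113, sR=30/61, mL=-15/113, mR=30/61
sensor matrix S = [[30/61, 6/5], [30/113, 30/61]]; det S = -32256/420473
solve [mL_A; mL_B] = S·[w00; w01] and [mR_A; mR_B] = S·[w10; w11]:
  w00 = -1/2, w01 = 0, w10 = 0, w11 = 1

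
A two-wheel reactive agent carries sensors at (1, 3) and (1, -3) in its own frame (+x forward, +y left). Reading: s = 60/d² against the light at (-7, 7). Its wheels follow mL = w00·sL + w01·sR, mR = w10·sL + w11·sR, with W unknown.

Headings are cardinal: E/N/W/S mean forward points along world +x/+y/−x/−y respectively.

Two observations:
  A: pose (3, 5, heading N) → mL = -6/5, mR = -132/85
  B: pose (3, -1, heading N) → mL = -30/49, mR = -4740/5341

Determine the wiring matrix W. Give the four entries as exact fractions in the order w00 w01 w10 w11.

-1 0 -1 -1

obs A: pose=(3,5,N) → sL=6/5, sR=6/17, mL=-6/5, mR=-132/85
obs B: pose=(3,-1,N) → sL=30/49, sR=30/109, mL=-30/49, mR=-4740/5341
sensor matrix S = [[6/5, 6/17], [30/49, 30/109]]; det S = 10368/90797
solve [mL_A; mL_B] = S·[w00; w01] and [mR_A; mR_B] = S·[w10; w11]:
  w00 = -1, w01 = 0, w10 = -1, w11 = -1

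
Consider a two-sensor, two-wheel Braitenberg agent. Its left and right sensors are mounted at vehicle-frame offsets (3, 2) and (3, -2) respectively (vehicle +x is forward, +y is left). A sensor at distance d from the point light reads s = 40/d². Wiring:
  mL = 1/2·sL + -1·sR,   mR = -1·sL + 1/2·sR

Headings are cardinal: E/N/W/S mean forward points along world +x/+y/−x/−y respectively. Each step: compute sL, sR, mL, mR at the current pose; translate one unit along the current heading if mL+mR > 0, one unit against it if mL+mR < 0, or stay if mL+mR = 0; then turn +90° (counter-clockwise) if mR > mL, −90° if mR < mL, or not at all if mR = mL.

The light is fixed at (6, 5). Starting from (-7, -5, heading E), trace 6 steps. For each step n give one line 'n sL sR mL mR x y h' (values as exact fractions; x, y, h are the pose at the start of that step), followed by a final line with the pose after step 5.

0 10/41 10/61 -105/2501 -405/2501 -7 -5 E
1 40/313 8/85 -804/26605 -2148/26605 -8 -5 S
2 4/41 20/169 -482/6929 -266/6929 -8 -4 W
3 8/53 40/369 -644/19557 -1892/19557 -7 -4 S
4 10/89 10/73 -525/6497 -285/6497 -7 -3 W
5 40/221 40/317 -2500/70057 -8260/70057 -6 -3 S
final -6 -2 W

n=0: pose=(-7,-5,E); sL=10/41, sR=10/61; mL=-105/2501, mR=-405/2501; mL+mR=-510/2501 → advance -1; mR−mL=-300/2501 → turn -1·90°
n=1: pose=(-8,-5,S); sL=40/313, sR=8/85; mL=-804/26605, mR=-2148/26605; mL+mR=-2952/26605 → advance -1; mR−mL=-1344/26605 → turn -1·90°
n=2: pose=(-8,-4,W); sL=4/41, sR=20/169; mL=-482/6929, mR=-266/6929; mL+mR=-748/6929 → advance -1; mR−mL=216/6929 → turn +1·90°
n=3: pose=(-7,-4,S); sL=8/53, sR=40/369; mL=-644/19557, mR=-1892/19557; mL+mR=-2536/19557 → advance -1; mR−mL=-416/6519 → turn -1·90°
n=4: pose=(-7,-3,W); sL=10/89, sR=10/73; mL=-525/6497, mR=-285/6497; mL+mR=-810/6497 → advance -1; mR−mL=240/6497 → turn +1·90°
n=5: pose=(-6,-3,S); sL=40/221, sR=40/317; mL=-2500/70057, mR=-8260/70057; mL+mR=-10760/70057 → advance -1; mR−mL=-5760/70057 → turn -1·90°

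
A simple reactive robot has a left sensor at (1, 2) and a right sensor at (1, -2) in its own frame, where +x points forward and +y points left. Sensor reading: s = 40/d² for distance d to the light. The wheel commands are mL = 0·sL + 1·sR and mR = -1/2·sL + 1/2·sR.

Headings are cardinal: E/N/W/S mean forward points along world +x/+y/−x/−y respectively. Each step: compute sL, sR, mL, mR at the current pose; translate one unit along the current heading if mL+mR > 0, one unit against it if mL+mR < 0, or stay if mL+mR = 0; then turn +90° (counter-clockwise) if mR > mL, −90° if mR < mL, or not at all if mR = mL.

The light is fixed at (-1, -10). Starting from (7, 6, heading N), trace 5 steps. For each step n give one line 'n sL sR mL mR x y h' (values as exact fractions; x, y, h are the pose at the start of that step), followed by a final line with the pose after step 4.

n=0: pose=(7,6,N); sL=8/65, sR=40/389; mL=40/389, mR=-256/25285; mL+mR=2344/25285 → advance +1; mR−mL=-2856/25285 → turn -1·90°
n=1: pose=(7,7,E); sL=20/221, sR=20/153; mL=20/153, mR=40/1989; mL+mR=100/663 → advance +1; mR−mL=-220/1989 → turn -1·90°
n=2: pose=(8,7,S); sL=40/377, sR=8/61; mL=8/61, mR=288/22997; mL+mR=3304/22997 → advance +1; mR−mL=-2728/22997 → turn -1·90°
n=3: pose=(8,6,W); sL=2/13, sR=10/97; mL=10/97, mR=-32/1261; mL+mR=98/1261 → advance +1; mR−mL=-162/1261 → turn -1·90°
n=4: pose=(7,6,N); sL=8/65, sR=40/389; mL=40/389, mR=-256/25285; mL+mR=2344/25285 → advance +1; mR−mL=-2856/25285 → turn -1·90°

0 8/65 40/389 40/389 -256/25285 7 6 N
1 20/221 20/153 20/153 40/1989 7 7 E
2 40/377 8/61 8/61 288/22997 8 7 S
3 2/13 10/97 10/97 -32/1261 8 6 W
4 8/65 40/389 40/389 -256/25285 7 6 N
final 7 7 E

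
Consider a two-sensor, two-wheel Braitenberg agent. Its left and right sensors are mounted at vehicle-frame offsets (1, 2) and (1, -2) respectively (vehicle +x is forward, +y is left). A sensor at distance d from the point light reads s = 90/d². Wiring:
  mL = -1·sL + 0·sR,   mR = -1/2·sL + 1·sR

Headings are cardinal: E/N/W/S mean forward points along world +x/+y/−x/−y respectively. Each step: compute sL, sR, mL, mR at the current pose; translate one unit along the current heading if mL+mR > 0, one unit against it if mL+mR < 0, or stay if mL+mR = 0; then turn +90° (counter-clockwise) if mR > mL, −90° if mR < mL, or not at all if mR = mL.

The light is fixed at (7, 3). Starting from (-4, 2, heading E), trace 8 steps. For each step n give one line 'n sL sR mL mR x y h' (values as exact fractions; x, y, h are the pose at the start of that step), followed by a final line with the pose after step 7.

0 90/101 90/109 -90/101 4185/11009 -4 2 E
1 45/98 9/10 -45/98 657/980 -5 2 N
2 90/173 90/173 -90/173 45/173 -5 3 W
3 45/41 9/17 -45/41 -27/1394 -4 3 S
4 90/109 90/101 -90/109 5265/11009 -4 4 E
5 9/20 45/52 -9/20 333/520 -5 4 N
6 90/169 18/37 -90/169 1377/6253 -5 5 W
7 45/41 9/17 -45/41 -27/1394 -4 5 S
final -4 6 E

n=0: pose=(-4,2,E); sL=90/101, sR=90/109; mL=-90/101, mR=4185/11009; mL+mR=-5625/11009 → advance -1; mR−mL=13995/11009 → turn +1·90°
n=1: pose=(-5,2,N); sL=45/98, sR=9/10; mL=-45/98, mR=657/980; mL+mR=207/980 → advance +1; mR−mL=1107/980 → turn +1·90°
n=2: pose=(-5,3,W); sL=90/173, sR=90/173; mL=-90/173, mR=45/173; mL+mR=-45/173 → advance -1; mR−mL=135/173 → turn +1·90°
n=3: pose=(-4,3,S); sL=45/41, sR=9/17; mL=-45/41, mR=-27/1394; mL+mR=-1557/1394 → advance -1; mR−mL=1503/1394 → turn +1·90°
n=4: pose=(-4,4,E); sL=90/109, sR=90/101; mL=-90/109, mR=5265/11009; mL+mR=-3825/11009 → advance -1; mR−mL=14355/11009 → turn +1·90°
n=5: pose=(-5,4,N); sL=9/20, sR=45/52; mL=-9/20, mR=333/520; mL+mR=99/520 → advance +1; mR−mL=567/520 → turn +1·90°
n=6: pose=(-5,5,W); sL=90/169, sR=18/37; mL=-90/169, mR=1377/6253; mL+mR=-1953/6253 → advance -1; mR−mL=4707/6253 → turn +1·90°
n=7: pose=(-4,5,S); sL=45/41, sR=9/17; mL=-45/41, mR=-27/1394; mL+mR=-1557/1394 → advance -1; mR−mL=1503/1394 → turn +1·90°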